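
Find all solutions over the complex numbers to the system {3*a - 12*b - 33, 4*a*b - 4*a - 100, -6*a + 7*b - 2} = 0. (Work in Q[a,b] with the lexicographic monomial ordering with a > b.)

Compute a lex Gröbner basis by Buchberger's algorithm.
f_1 = 3*a - 12*b - 33, LT = a.
f_2 = 4*a*b - 4*a - 100, LT = a*b.
f_3 = -6*a + 7*b - 2, LT = a.

S(f_1,f_2): lcm = a*b. S = a - 4*b**2 - 11*b + 25.
  leading term a: subtract (1/3)·f_1 from a - 4*b**2 - 11*b + 25 → -4*b**2 - 7*b + 36
  leading term b**2: no divisor's leading term divides it; move -4*b**2 to the remainder.
  leading term b: no divisor's leading term divides it; move -7*b to the remainder.
  leading term 1: no divisor's leading term divides it; move 36 to the remainder.
  remainder -4*b**2 - 7*b + 36 ≠ 0; add h_4 = -4*b**2 - 7*b + 36 to the basis.

S(f_1,f_3): lcm = a. S = -17/6*b - 34/3.
  leading term b: no divisor's leading term divides it; move -17/6*b to the remainder.
  leading term 1: no divisor's leading term divides it; move -34/3 to the remainder.
  remainder -17/6*b - 34/3 ≠ 0; add h_5 = -17/6*b - 34/3 to the basis.

The other S-polynomials (S(f_2,f_3), S(f_1,h_4), S(f_2,h_4), S(f_3,h_4), S(f_1,h_5), S(f_2,h_5), S(f_3,h_5), S(h_4,h_5)) all reduce to 0 modulo the current basis, so we have a Gröbner basis.
Inter-reduce: drop elements whose leading term is divisible by another's, tail-reduce, and make monic.
Reduced Gröbner basis: {a + 5, b + 4}.

From the last basis element, b + 4 = 0, so b takes values in {-4}. Each choice, substituted upward through the basis, yields the corresponding point(s) of the solution set.
  b = -4: the earlier basis element becomes a + 5 = 0, giving a = -5 — point (-5, -4).

{(-5, -4)}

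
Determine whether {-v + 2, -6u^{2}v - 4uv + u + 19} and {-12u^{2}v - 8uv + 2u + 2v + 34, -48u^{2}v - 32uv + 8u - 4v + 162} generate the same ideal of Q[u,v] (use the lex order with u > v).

Two ideals are equal iff their reduced Gröbner bases coincide (the reduced basis is unique for a fixed ordering).
Buchberger on the first generating set:
f_1 = -v + 2, LT = v.
f_2 = -6u^{2}v - 4uv + u + 19, LT = u^{2}v.

S(f_1,f_2): lcm = u^{2}v. S = -2u^{2} - \tfrac{2}{3}uv + \tfrac{1}{6}u + \tfrac{19}{6}.
  leading term u^{2}: no divisor's leading term divides it; move -2u^{2} to the remainder.
  leading term uv: subtract (\tfrac{2}{3}u)·f_1 from -\tfrac{2}{3}uv + \tfrac{1}{6}u + \tfrac{19}{6} → -\tfrac{7}{6}u + \tfrac{19}{6}
  leading term u: no divisor's leading term divides it; move -\tfrac{7}{6}u to the remainder.
  leading term 1: no divisor's leading term divides it; move \tfrac{19}{6} to the remainder.
  remainder -2u^{2} - \tfrac{7}{6}u + \tfrac{19}{6} ≠ 0; add g_3 = -2u^{2} - \tfrac{7}{6}u + \tfrac{19}{6} to the basis.

The other S-polynomials (S(f_1,g_3), S(f_2,g_3)) all reduce to 0 modulo the current basis, so we have a Gröbner basis.
Inter-reduce: drop elements whose leading term is divisible by another's, tail-reduce, and make monic.
Reduced Gröbner basis: {u^{2} + \tfrac{7}{12}u - \tfrac{19}{12}, v - 2}.

Buchberger on the second generating set:
h_1 = -12u^{2}v - 8uv + 2u + 2v + 34, LT = u^{2}v.
h_2 = -48u^{2}v - 32uv + 8u - 4v + 162, LT = u^{2}v.

S(h_1,h_2): lcm = u^{2}v. S = -\tfrac{1}{4}v + \tfrac{13}{24}.
  leading term v: no divisor's leading term divides it; move -\tfrac{1}{4}v to the remainder.
  leading term 1: no divisor's leading term divides it; move \tfrac{13}{24} to the remainder.
  remainder -\tfrac{1}{4}v + \tfrac{13}{24} ≠ 0; add k_3 = -\tfrac{1}{4}v + \tfrac{13}{24} to the basis.

S(h_1,k_3): lcm = u^{2}v. S = \tfrac{13}{6}u^{2} + \tfrac{2}{3}uv - \tfrac{1}{6}u - \tfrac{1}{6}v - \tfrac{17}{6}.
  leading term u^{2}: no divisor's leading term divides it; move \tfrac{13}{6}u^{2} to the remainder.
  leading term uv: subtract (-\tfrac{8}{3}u)·k_3 from \tfrac{2}{3}uv - \tfrac{1}{6}u - \tfrac{1}{6}v - \tfrac{17}{6} → \tfrac{23}{18}u - \tfrac{1}{6}v - \tfrac{17}{6}
  leading term u: no divisor's leading term divides it; move \tfrac{23}{18}u to the remainder.
  leading term v: subtract (\tfrac{2}{3})·k_3 from -\tfrac{1}{6}v - \tfrac{17}{6} → -\tfrac{115}{36}
  leading term 1: no divisor's leading term divides it; move -\tfrac{115}{36} to the remainder.
  remainder \tfrac{13}{6}u^{2} + \tfrac{23}{18}u - \tfrac{115}{36} ≠ 0; add k_4 = \tfrac{13}{6}u^{2} + \tfrac{23}{18}u - \tfrac{115}{36} to the basis.

The other S-polynomials (S(h_2,k_3), S(h_1,k_4), S(h_2,k_4), S(k_3,k_4)) all reduce to 0 modulo the current basis, so we have a Gröbner basis.
Inter-reduce: drop elements whose leading term is divisible by another's, tail-reduce, and make monic.
Reduced Gröbner basis: {u^{2} + \tfrac{23}{39}u - \tfrac{115}{78}, v - \tfrac{13}{6}}.

These differ, so the ideals are not equal.

No, the ideals differ.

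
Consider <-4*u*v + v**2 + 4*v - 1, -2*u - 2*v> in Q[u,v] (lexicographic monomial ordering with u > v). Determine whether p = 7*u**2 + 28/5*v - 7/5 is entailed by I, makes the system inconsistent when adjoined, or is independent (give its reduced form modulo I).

First compute the reduced Gröbner basis of I by Buchberger's algorithm.
f_1 = -4*u*v + v**2 + 4*v - 1, LT = u*v.
f_2 = -2*u - 2*v, LT = u.

S(f_1,f_2): lcm = u*v. S = -5/4*v**2 - v + 1/4.
  reduce S modulo (f_1, f_2):
  remainder -5/4*v**2 - v + 1/4 ≠ 0; add h_3 = -5/4*v**2 - v + 1/4 to the basis.

The other S-polynomials (S(f_1,h_3), S(f_2,h_3)) all reduce to 0 modulo the current basis, so we have a Gröbner basis.
Inter-reduce: drop elements whose leading term is divisible by another's, tail-reduce, and make monic.
Reduced Gröbner basis: {u + v, v**2 + 4/5*v - 1/5}.
Label its elements g_1 = u + v, g_2 = v**2 + 4/5*v - 1/5.

Reduce p = 7*u**2 + 28/5*v - 7/5 modulo G:
  leading term u**2: subtract (7*u)·g_1 from 7*u**2 + 28/5*v - 7/5 → -7*u*v + 28/5*v - 7/5
  leading term u*v: subtract (-7*v)·g_1 from -7*u*v + 28/5*v - 7/5 → 7*v**2 + 28/5*v - 7/5
  leading term v**2: subtract (7)·g_2 from 7*v**2 + 28/5*v - 7/5 → 0
  normal form = 0.
Since the normal form is 0, p ∈ I.

The remainder on division by a Gröbner basis is unique — it is the normal form.

7*u**2 + 28/5*v - 7/5 lies in I (it reduces to 0).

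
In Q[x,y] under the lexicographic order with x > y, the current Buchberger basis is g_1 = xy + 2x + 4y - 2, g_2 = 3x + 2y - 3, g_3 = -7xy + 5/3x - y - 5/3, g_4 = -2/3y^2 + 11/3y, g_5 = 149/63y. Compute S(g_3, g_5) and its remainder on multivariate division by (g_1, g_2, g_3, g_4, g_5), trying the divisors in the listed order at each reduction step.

S(g_3, g_5) = -5/21x + 1/7y + 5/21; remainder on division = 0.

lcm(LM(g_3), LM(g_5)) = xy.
S = (lcm/LT(g_3))·g_3 − (lcm/LT(g_5))·g_5 = -5/21x + 1/7y + 5/21.
Reduce S modulo (g_1, g_2, g_3, g_4, g_5) in that order:
  leading term x: subtract (-5/63)·g_2 from -5/21x + 1/7y + 5/21 → 19/63y
  leading term y: subtract (19/149)·g_5 from 19/63y → 0
The remainder is 0, so this S-polynomial contributes no new basis element.
This is the inner loop of Buchberger's algorithm — each nonzero remainder becomes a new basis element.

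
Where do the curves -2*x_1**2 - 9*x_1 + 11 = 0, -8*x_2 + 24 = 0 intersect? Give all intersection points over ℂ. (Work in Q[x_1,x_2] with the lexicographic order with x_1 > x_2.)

{(-11/2, 3), (1, 3)}

Compute a lex Gröbner basis by Buchberger's algorithm.
f_1 = -2*x_1**2 - 9*x_1 + 11, LT = x_1**2.
f_2 = -8*x_2 + 24, LT = x_2.

The S-polynomials (S(f_1,f_2)) all reduce to 0 modulo the current basis, so we have a Gröbner basis.
Inter-reduce: drop elements whose leading term is divisible by another's, tail-reduce, and make monic.
Reduced Gröbner basis: {x_1**2 + 9/2*x_1 - 11/2, x_2 - 3}.

From the last basis element, x_2 - 3 = 0, so x_2 takes values in {3}. Each choice, substituted upward through the basis, yields the corresponding point(s) of the solution set.
  x_2 = 3: the earlier basis element becomes x_1**2 + 9/2*x_1 - 11/2 = 0, giving x_1 = -11/2, 1 — points (-11/2, 3), (1, 3).
Each listed point satisfies every original equation (direct substitution).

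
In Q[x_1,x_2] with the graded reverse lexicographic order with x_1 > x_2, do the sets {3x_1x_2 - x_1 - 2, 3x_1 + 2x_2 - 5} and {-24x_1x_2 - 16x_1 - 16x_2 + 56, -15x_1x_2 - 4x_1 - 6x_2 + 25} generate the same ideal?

Yes, the ideals are equal.

For a fixed monomial order, each ideal has a unique reduced Gröbner basis; comparing bases decides equality.
Buchberger on the first generating set:
f_1 = 3x_1x_2 - x_1 - 2, LT = x_1x_2.
f_2 = 3x_1 + 2x_2 - 5, LT = x_1.

S(f_1,f_2): lcm = x_1x_2. S = -\tfrac{2}{3}x_2^{2} - \tfrac{1}{3}x_1 + \tfrac{5}{3}x_2 - \tfrac{2}{3}.
  reduce S modulo (f_1, f_2):
  remainder -\tfrac{2}{3}x_2^{2} + \tfrac{17}{9}x_2 - \tfrac{11}{9} ≠ 0; add g_3 = -\tfrac{2}{3}x_2^{2} + \tfrac{17}{9}x_2 - \tfrac{11}{9} to the basis.

The other S-polynomials (S(f_1,g_3), S(f_2,g_3)) all reduce to 0 modulo the current basis, so we have a Gröbner basis.
Inter-reduce: drop elements whose leading term is divisible by another's, tail-reduce, and make monic.
Reduced Gröbner basis: {x_2^{2} - \tfrac{17}{6}x_2 + \tfrac{11}{6}, x_1 + \tfrac{2}{3}x_2 - \tfrac{5}{3}}.

Buchberger on the second generating set:
h_1 = -24x_1x_2 - 16x_1 - 16x_2 + 56, LT = x_1x_2.
h_2 = -15x_1x_2 - 4x_1 - 6x_2 + 25, LT = x_1x_2.

S(h_1,h_2): lcm = x_1x_2. S = \tfrac{2}{5}x_1 + \tfrac{4}{15}x_2 - \tfrac{2}{3}.
  reduce S modulo (h_1, h_2):
  remainder \tfrac{2}{5}x_1 + \tfrac{4}{15}x_2 - \tfrac{2}{3} ≠ 0; add k_3 = \tfrac{2}{5}x_1 + \tfrac{4}{15}x_2 - \tfrac{2}{3} to the basis.

S(h_1,k_3): lcm = x_1x_2. S = -\tfrac{2}{3}x_2^{2} + \tfrac{2}{3}x_1 + \tfrac{7}{3}x_2 - \tfrac{7}{3}.
  reduce S modulo (h_1, h_2, k_3):
  remainder -\tfrac{2}{3}x_2^{2} + \tfrac{17}{9}x_2 - \tfrac{11}{9} ≠ 0; add k_4 = -\tfrac{2}{3}x_2^{2} + \tfrac{17}{9}x_2 - \tfrac{11}{9} to the basis.

The other S-polynomials (S(h_2,k_3), S(h_1,k_4), S(h_2,k_4), S(k_3,k_4)) all reduce to 0 modulo the current basis, so we have a Gröbner basis.
Inter-reduce: drop elements whose leading term is divisible by another's, tail-reduce, and make monic.
Reduced Gröbner basis: {x_2^{2} - \tfrac{17}{6}x_2 + \tfrac{11}{6}, x_1 + \tfrac{2}{3}x_2 - \tfrac{5}{3}}.

Same reduced basis, so the two generating sets span the same ideal.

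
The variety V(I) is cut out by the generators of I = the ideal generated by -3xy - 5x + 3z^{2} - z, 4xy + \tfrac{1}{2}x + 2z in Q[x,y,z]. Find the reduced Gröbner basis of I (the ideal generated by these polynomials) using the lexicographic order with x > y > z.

G = {x - \tfrac{24}{37}z^{2} - \tfrac{4}{37}z, yz^{2} + \tfrac{1}{6}yz + \tfrac{1}{8}z^{2} + \tfrac{19}{24}z}

f_1 = -3xy - 5x + 3z^{2} - z, LT = xy.
f_2 = 4xy + \tfrac{1}{2}x + 2z, LT = xy.

S(f_1,f_2): lcm = xy. S = \tfrac{37}{24}x - z^{2} - \tfrac{1}{6}z.
  reduce S modulo (f_1, f_2):
  remainder \tfrac{37}{24}x - z^{2} - \tfrac{1}{6}z ≠ 0; add g_3 = \tfrac{37}{24}x - z^{2} - \tfrac{1}{6}z to the basis.

S(f_1,g_3): lcm = xy. S = \tfrac{5}{3}x + \tfrac{24}{37}yz^{2} + \tfrac{4}{37}yz - z^{2} + \tfrac{1}{3}z.
  reduce S modulo (f_1, f_2, g_3):
  remainder \tfrac{24}{37}yz^{2} + \tfrac{4}{37}yz + \tfrac{3}{37}z^{2} + \tfrac{19}{37}z ≠ 0; add g_4 = \tfrac{24}{37}yz^{2} + \tfrac{4}{37}yz + \tfrac{3}{37}z^{2} + \tfrac{19}{37}z to the basis.

The other S-polynomials (S(f_2,g_3), S(f_1,g_4), S(f_2,g_4), S(g_3,g_4)) all reduce to 0 modulo the current basis, so we have a Gröbner basis.
Inter-reduce: drop elements whose leading term is divisible by another's, tail-reduce, and make monic.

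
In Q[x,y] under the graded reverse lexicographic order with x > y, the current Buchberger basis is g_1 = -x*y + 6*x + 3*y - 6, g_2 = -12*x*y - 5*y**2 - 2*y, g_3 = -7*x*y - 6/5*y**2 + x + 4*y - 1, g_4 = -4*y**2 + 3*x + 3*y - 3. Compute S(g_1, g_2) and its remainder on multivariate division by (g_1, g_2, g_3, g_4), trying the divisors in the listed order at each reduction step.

S(g_1, g_2) = -5/12*y**2 - 6*x - 19/6*y + 6; remainder on division = -101/16*x - 167/48*y + 101/16.

lcm(LM(g_1), LM(g_2)) = x*y.
S = (lcm/LT(g_1))·g_1 − (lcm/LT(g_2))·g_2 = -5/12*y**2 - 6*x - 19/6*y + 6.
Reduce S modulo (g_1, g_2, g_3, g_4) in that order:
  leading term y**2: subtract (5/48)·g_4 from -5/12*y**2 - 6*x - 19/6*y + 6 → -101/16*x - 167/48*y + 101/16
  leading term x: no divisor's leading term divides it; move -101/16*x to the remainder.
  leading term y: no divisor's leading term divides it; move -167/48*y to the remainder.
  leading term 1: no divisor's leading term divides it; move 101/16 to the remainder.
The remainder -101/16*x - 167/48*y + 101/16 is nonzero, so it would be added as the next basis element.
An S-polynomial is built so that the two leading terms cancel; whether anything survives reduction is exactly the Gröbner-basis criterion.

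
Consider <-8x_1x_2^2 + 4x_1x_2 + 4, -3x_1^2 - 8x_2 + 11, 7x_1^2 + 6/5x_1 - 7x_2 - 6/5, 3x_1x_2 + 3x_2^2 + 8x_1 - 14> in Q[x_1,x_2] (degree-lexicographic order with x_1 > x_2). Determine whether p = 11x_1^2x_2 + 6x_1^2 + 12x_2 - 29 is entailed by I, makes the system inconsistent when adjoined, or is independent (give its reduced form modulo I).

11x_1^2x_2 + 6x_1^2 + 12x_2 - 29 lies in I (it reduces to 0).

First compute the reduced Gröbner basis of I by Buchberger's algorithm.
f_1 = -8x_1x_2^2 + 4x_1x_2 + 4, LT = x_1x_2^2.
f_2 = -3x_1^2 - 8x_2 + 11, LT = x_1^2.
f_3 = 7x_1^2 + 6/5x_1 - 7x_2 - 6/5, LT = x_1^2.
f_4 = 3x_1x_2 + 3x_2^2 + 8x_1 - 14, LT = x_1x_2.

S(f_1,f_2): lcm = x_1^2x_2^2. S = -1/2x_1^2x_2 - 8/3x_2^3 + 11/3x_2^2 - 1/2x_1.
  leading term x_1^2x_2: subtract (1/6x_2)·f_2 from -1/2x_1^2x_2 - 8/3x_2^3 + 11/3x_2^2 - 1/2x_1 → -8/3x_2^3 + 5x_2^2 - 1/2x_1 - 11/6x_2
  leading term x_2^3: no divisor's leading term divides it; move -8/3x_2^3 to the remainder.
  leading term x_2^2: no divisor's leading term divides it; move 5x_2^2 to the remainder.
  leading term x_1: no divisor's leading term divides it; move -1/2x_1 to the remainder.
  leading term x_2: no divisor's leading term divides it; move -11/6x_2 to the remainder.
  remainder -8/3x_2^3 + 5x_2^2 - 1/2x_1 - 11/6x_2 ≠ 0; add h_5 = -8/3x_2^3 + 5x_2^2 - 1/2x_1 - 11/6x_2 to the basis.

S(f_1,f_3): lcm = x_1^2x_2^2. S = -1/2x_1^2x_2 - 6/35x_1x_2^2 + x_2^3 + 6/35x_2^2 - 1/2x_1.
  leading term x_1^2x_2: subtract (1/6x_2)·f_2 from -1/2x_1^2x_2 - 6/35x_1x_2^2 + x_2^3 + 6/35x_2^2 - 1/2x_1 → -6/35x_1x_2^2 + x_2^3 + 158/105x_2^2 - 1/2x_1 - 11/6x_2
  leading term x_1x_2^2: subtract (3/140)·f_1 from -6/35x_1x_2^2 + x_2^3 + 158/105x_2^2 - 1/2x_1 - 11/6x_2 → x_2^3 - 3/35x_1x_2 + 158/105x_2^2 - 1/2x_1 - 11/6x_2 - 3/35
  leading term x_2^3: subtract (-3/8)·h_5 from x_2^3 - 3/35x_1x_2 + 158/105x_2^2 - 1/2x_1 - 11/6x_2 - 3/35 → -3/35x_1x_2 + 2839/840x_2^2 - 11/16x_1 - 121/48x_2 - 3/35
  leading term x_1x_2: subtract (-1/35)·f_4 from -3/35x_1x_2 + 2839/840x_2^2 - 11/16x_1 - 121/48x_2 - 3/35 → 2911/840x_2^2 - 257/560x_1 - 121/48x_2 - 17/35
  leading term x_2^2: no divisor's leading term divides it; move 2911/840x_2^2 to the remainder.
  leading term x_1: no divisor's leading term divides it; move -257/560x_1 to the remainder.
  leading term x_2: no divisor's leading term divides it; move -121/48x_2 to the remainder.
  leading term 1: no divisor's leading term divides it; move -17/35 to the remainder.
  remainder 2911/840x_2^2 - 257/560x_1 - 121/48x_2 - 17/35 ≠ 0; add h_6 = 2911/840x_2^2 - 257/560x_1 - 121/48x_2 - 17/35 to the basis.

S(f_1,f_4): lcm = x_1x_2^2. S = -x_2^3 - 19/6x_1x_2 + 14/3x_2 - 1/2.
  leading term x_2^3: subtract (3/8)·h_5 from -x_2^3 - 19/6x_1x_2 + 14/3x_2 - 1/2 → -19/6x_1x_2 - 15/8x_2^2 + 3/16x_1 + 257/48x_2 - 1/2
  leading term x_1x_2: subtract (-19/18)·f_4 from -19/6x_1x_2 - 15/8x_2^2 + 3/16x_1 + 257/48x_2 - 1/2 → 31/24x_2^2 + 1243/144x_1 + 257/48x_2 - 275/18
  leading term x_2^2: subtract (1085/2911)·h_6 from 31/24x_2^2 + 1243/144x_1 + 257/48x_2 - 275/18 → 922519/104796x_1 + 219853/34932x_2 - 791039/52398
  leading term x_1: no divisor's leading term divides it; move 922519/104796x_1 to the remainder.
  leading term x_2: no divisor's leading term divides it; move 219853/34932x_2 to the remainder.
  leading term 1: no divisor's leading term divides it; move -791039/52398 to the remainder.
  remainder 922519/104796x_1 + 219853/34932x_2 - 791039/52398 ≠ 0; add h_7 = 922519/104796x_1 + 219853/34932x_2 - 791039/52398 to the basis.

S(f_2,f_3): lcm = x_1^2. S = -6/35x_1 + 11/3x_2 - 367/105.
  leading term x_1: subtract (-628776/32288165)·h_7 from -6/35x_1 + 11/3x_2 - 367/105 → 367041877/96864495x_2 - 367041877/96864495
  leading term x_2: no divisor's leading term divides it; move 367041877/96864495x_2 to the remainder.
  leading term 1: no divisor's leading term divides it; move -367041877/96864495 to the remainder.
  remainder 367041877/96864495x_2 - 367041877/96864495 ≠ 0; add h_8 = 367041877/96864495x_2 - 367041877/96864495 to the basis.

The other S-polynomials (S(f_2,f_4), S(f_3,f_4), S(f_1,h_5), S(f_2,h_5), S(f_3,h_5), S(f_4,h_5), S(f_1,h_6), S(f_2,h_6), S(f_3,h_6), S(f_4,h_6), S(h_5,h_6), S(f_1,h_7), S(f_2,h_7), S(f_3,h_7), S(f_4,h_7), S(h_5,h_7), S(h_6,h_7), S(f_1,h_8), S(f_2,h_8), S(f_3,h_8), S(f_4,h_8), S(h_5,h_8), S(h_6,h_8), S(h_7,h_8)) all reduce to 0 modulo the current basis, so we have a Gröbner basis.
Inter-reduce: drop elements whose leading term is divisible by another's, tail-reduce, and make monic.
Reduced Gröbner basis: {x_1 - 1, x_2 - 1}.
Label its elements g_1 = x_1 - 1, g_2 = x_2 - 1.

Reduce p = 11x_1^2x_2 + 6x_1^2 + 12x_2 - 29 modulo G:
  leading term x_1^2x_2: subtract (11x_1x_2)·g_1 from 11x_1^2x_2 + 6x_1^2 + 12x_2 - 29 → 6x_1^2 + 11x_1x_2 + 12x_2 - 29
  leading term x_1^2: subtract (6x_1)·g_1 from 6x_1^2 + 11x_1x_2 + 12x_2 - 29 → 11x_1x_2 + 6x_1 + 12x_2 - 29
  leading term x_1x_2: subtract (11x_2)·g_1 from 11x_1x_2 + 6x_1 + 12x_2 - 29 → 6x_1 + 23x_2 - 29
  leading term x_1: subtract (6)·g_1 from 6x_1 + 23x_2 - 29 → 23x_2 - 23
  leading term x_2: subtract (23)·g_2 from 23x_2 - 23 → 0
  normal form = 0.
Since the normal form is 0, p ∈ I.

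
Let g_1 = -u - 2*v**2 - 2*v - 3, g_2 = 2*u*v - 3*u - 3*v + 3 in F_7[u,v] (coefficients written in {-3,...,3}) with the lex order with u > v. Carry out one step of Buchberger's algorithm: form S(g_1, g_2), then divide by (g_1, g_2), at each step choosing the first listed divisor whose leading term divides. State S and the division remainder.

lcm(LM(g_1), LM(g_2)) = u*v.
S = (lcm/LT(g_1))·g_1 − (lcm/LT(g_2))·g_2 = -2*u + 2*v**3 + 2*v**2 + v + 2.
Reduce S modulo (g_1, g_2) in that order:
  leading term u: subtract (2)·g_1 from -2*u + 2*v**3 + 2*v**2 + v + 2 → 2*v**3 - v**2 - 2*v + 1
  leading term v**3: no divisor's leading term divides it; move 2*v**3 to the remainder.
  leading term v**2: no divisor's leading term divides it; move -v**2 to the remainder.
  leading term v: no divisor's leading term divides it; move -2*v to the remainder.
  leading term 1: no divisor's leading term divides it; move 1 to the remainder.
The remainder 2*v**3 - v**2 - 2*v + 1 is nonzero, so it would be added as the next basis element.

S(g_1, g_2) = -2*u + 2*v**3 + 2*v**2 + v + 2; remainder on division = 2*v**3 - v**2 - 2*v + 1.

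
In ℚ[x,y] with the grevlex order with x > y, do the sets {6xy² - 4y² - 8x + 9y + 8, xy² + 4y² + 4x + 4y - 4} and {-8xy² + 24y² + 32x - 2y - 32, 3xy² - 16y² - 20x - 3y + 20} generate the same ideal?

Yes, the ideals are equal.

Equality of ideals is decidable: compute both reduced Gröbner bases (unique for the ordering) and check whether they agree.
Buchberger on the first generating set:
f_1 = 6xy² - 4y² - 8x + 9y + 8, LT = xy².
f_2 = xy² + 4y² + 4x + 4y - 4, LT = xy².

S(f_1,f_2): lcm = xy². S = -14/3y² - 16/3x - 5/2y + 16/3.
  reduce S modulo (f_1, f_2):
  remainder -14/3y² - 16/3x - 5/2y + 16/3 ≠ 0; add g_3 = -14/3y² - 16/3x - 5/2y + 16/3 to the basis.

S(f_1,g_3): lcm = xy². S = -8/7x² - 15/28xy - ⅔y² - 4/21x + 3/2y + 4/3.
  reduce S modulo (f_1, f_2, g_3):
  remainder -8/7x² - 15/28xy + 4/7x + 13/7y + 4/7 ≠ 0; add g_4 = -8/7x² - 15/28xy + 4/7x + 13/7y + 4/7 to the basis.

The other S-polynomials (S(f_2,g_3), S(f_1,g_4), S(f_2,g_4), S(g_3,g_4)) all reduce to 0 modulo the current basis, so we have a Gröbner basis.
Inter-reduce: drop elements whose leading term is divisible by another's, tail-reduce, and make monic.
Reduced Gröbner basis: {x² + 15/32xy - ½x - 13/8y - ½, y² + 8/7x + 15/28y - 8/7}.

Buchberger on the second generating set:
h_1 = -8xy² + 24y² + 32x - 2y - 32, LT = xy².
h_2 = 3xy² - 16y² - 20x - 3y + 20, LT = xy².

S(h_1,h_2): lcm = xy². S = 7/3y² + 8/3x + 5/4y - 8/3.
  reduce S modulo (h_1, h_2):
  remainder 7/3y² + 8/3x + 5/4y - 8/3 ≠ 0; add k_3 = 7/3y² + 8/3x + 5/4y - 8/3 to the basis.

S(h_1,k_3): lcm = xy². S = -8/7x² - 15/28xy - 3y² - 20/7x + ¼y + 4.
  reduce S modulo (h_1, h_2, k_3):
  remainder -8/7x² - 15/28xy + 4/7x + 13/7y + 4/7 ≠ 0; add k_4 = -8/7x² - 15/28xy + 4/7x + 13/7y + 4/7 to the basis.

The other S-polynomials (S(h_2,k_3), S(h_1,k_4), S(h_2,k_4), S(k_3,k_4)) all reduce to 0 modulo the current basis, so we have a Gröbner basis.
Inter-reduce: drop elements whose leading term is divisible by another's, tail-reduce, and make monic.
Reduced Gröbner basis: {x² + 15/32xy - ½x - 13/8y - ½, y² + 8/7x + 15/28y - 8/7}.

The two bases agree; hence the ideals are identical.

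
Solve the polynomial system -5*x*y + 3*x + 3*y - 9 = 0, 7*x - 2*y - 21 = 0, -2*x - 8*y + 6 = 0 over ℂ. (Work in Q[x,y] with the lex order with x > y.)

Compute a lex Gröbner basis by Buchberger's algorithm.
f_1 = -5*x*y + 3*x + 3*y - 9, LT = x*y.
f_2 = 7*x - 2*y - 21, LT = x.
f_3 = -2*x - 8*y + 6, LT = x.

S(f_1,f_2): lcm = x*y. S = -3/5*x + 2/7*y**2 + 12/5*y + 9/5.
  leading term x: subtract (-3/35)·f_2 from -3/5*x + 2/7*y**2 + 12/5*y + 9/5 → 2/7*y**2 + 78/35*y
  leading term y**2: no divisor's leading term divides it; move 2/7*y**2 to the remainder.
  leading term y: no divisor's leading term divides it; move 78/35*y to the remainder.
  remainder 2/7*y**2 + 78/35*y ≠ 0; add h_4 = 2/7*y**2 + 78/35*y to the basis.

S(f_1,f_3): lcm = x*y. S = -3/5*x - 4*y**2 + 12/5*y + 9/5.
  leading term x: subtract (-3/35)·f_2 from -3/5*x - 4*y**2 + 12/5*y + 9/5 → -4*y**2 + 78/35*y
  leading term y**2: subtract (-14)·h_4 from -4*y**2 + 78/35*y → 234/7*y
  leading term y: no divisor's leading term divides it; move 234/7*y to the remainder.
  remainder 234/7*y ≠ 0; add h_5 = 234/7*y to the basis.

S(f_2,f_3): lcm = x. S = -30/7*y.
  leading term y: subtract (-5/39)·h_5 from -30/7*y → 0
  remainder 0.

S(f_1,h_4): lcm = x*y**2. S = -42/5*x*y - 3/5*y**2 + 9/5*y.
  leading term x*y: subtract (42/25)·f_1 from -42/5*x*y - 3/5*y**2 + 9/5*y → -126/25*x - 3/5*y**2 - 81/25*y + 378/25
  leading term x: subtract (-18/25)·f_2 from -126/25*x - 3/5*y**2 - 81/25*y + 378/25 → -3/5*y**2 - 117/25*y
  leading term y**2: subtract (-21/10)·h_4 from -3/5*y**2 - 117/25*y → 0
  remainder 0.

S(f_2,h_4): leading monomials are coprime, so the S-polynomial reduces to 0 (Buchberger's first criterion).
S(f_3,h_4): leading monomials are coprime, so the S-polynomial reduces to 0 (Buchberger's first criterion).
S(f_1,h_5): lcm = x*y. S = -3/5*x - 3/5*y + 9/5.
  leading term x: subtract (-3/35)·f_2 from -3/5*x - 3/5*y + 9/5 → -27/35*y
  leading term y: subtract (-3/130)·h_5 from -27/35*y → 0
  remainder 0.

S(f_2,h_5): leading monomials are coprime, so the S-polynomial reduces to 0 (Buchberger's first criterion).
S(f_3,h_5): leading monomials are coprime, so the S-polynomial reduces to 0 (Buchberger's first criterion).
S(h_4,h_5): lcm = y**2. S = 39/5*y.
  leading term y: subtract (7/30)·h_5 from 39/5*y → 0
  remainder 0.

Every S-polynomial of the final basis reduces to 0, so we have a Gröbner basis.
Inter-reduce: drop elements whose leading term is divisible by another's, tail-reduce, and make monic.
Reduced Gröbner basis: {x - 3, y}.

Since the basis is lex-ordered, y is univariate in y. Its roots are {0}. Back-substituting each root into the other basis elements fixes the other coordinates.
  y = 0: the earlier basis element becomes x - 3 = 0, giving x = 3 — point (3, 0).
Zero-dimensionality of the ideal guarantees finitely many solutions over ℂ.

{(3, 0)}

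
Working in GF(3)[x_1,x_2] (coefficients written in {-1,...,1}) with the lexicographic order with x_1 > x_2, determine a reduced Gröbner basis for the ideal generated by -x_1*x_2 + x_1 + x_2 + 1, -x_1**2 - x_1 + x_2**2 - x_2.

G = {x_1 + x_2**3 + x_2**2 - x_2 + 1, x_2**4 + x_2**2}

f_1 = -x_1*x_2 + x_1 + x_2 + 1, LT = x_1*x_2.
f_2 = -x_1**2 - x_1 + x_2**2 - x_2, LT = x_1**2.

S(f_1,f_2): lcm = x_1**2*x_2. S = -x_1**2 + x_1*x_2 - x_1 + x_2**3 - x_2**2.
  leading term x_1**2: subtract (1)·f_2 from -x_1**2 + x_1*x_2 - x_1 + x_2**3 - x_2**2 → x_1*x_2 + x_2**3 + x_2**2 + x_2
  leading term x_1*x_2: subtract (-1)·f_1 from x_1*x_2 + x_2**3 + x_2**2 + x_2 → x_1 + x_2**3 + x_2**2 - x_2 + 1
  leading term x_1: no divisor's leading term divides it; move x_1 to the remainder.
  leading term x_2**3: no divisor's leading term divides it; move x_2**3 to the remainder.
  leading term x_2**2: no divisor's leading term divides it; move x_2**2 to the remainder.
  leading term x_2: no divisor's leading term divides it; move -x_2 to the remainder.
  leading term 1: no divisor's leading term divides it; move 1 to the remainder.
  remainder x_1 + x_2**3 + x_2**2 - x_2 + 1 ≠ 0; add g_3 = x_1 + x_2**3 + x_2**2 - x_2 + 1 to the basis.

S(f_1,g_3): lcm = x_1*x_2. S = -x_1 - x_2**4 - x_2**3 + x_2**2 + x_2 - 1.
  leading term x_1: subtract (-1)·g_3 from -x_1 - x_2**4 - x_2**3 + x_2**2 + x_2 - 1 → -x_2**4 - x_2**2
  leading term x_2**4: no divisor's leading term divides it; move -x_2**4 to the remainder.
  leading term x_2**2: no divisor's leading term divides it; move -x_2**2 to the remainder.
  remainder -x_2**4 - x_2**2 ≠ 0; add g_4 = -x_2**4 - x_2**2 to the basis.

The other S-polynomials (S(f_2,g_3), S(f_1,g_4), S(f_2,g_4), S(g_3,g_4)) all reduce to 0 modulo the current basis, so we have a Gröbner basis.
Inter-reduce: drop elements whose leading term is divisible by another's, tail-reduce, and make monic.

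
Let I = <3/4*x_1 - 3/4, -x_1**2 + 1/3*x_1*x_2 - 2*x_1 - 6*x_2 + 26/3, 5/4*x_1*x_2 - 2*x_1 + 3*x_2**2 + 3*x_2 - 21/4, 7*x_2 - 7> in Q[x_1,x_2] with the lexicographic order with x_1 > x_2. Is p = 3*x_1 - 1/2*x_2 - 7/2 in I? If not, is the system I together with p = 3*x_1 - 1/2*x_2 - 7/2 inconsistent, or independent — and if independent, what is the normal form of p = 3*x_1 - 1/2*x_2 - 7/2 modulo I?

Adjoining 3*x_1 - 1/2*x_2 - 7/2 makes the ideal the whole ring: the system is inconsistent.

First compute the reduced Gröbner basis of I by Buchberger's algorithm.
f_1 = 3/4*x_1 - 3/4, LT = x_1.
f_2 = -x_1**2 + 1/3*x_1*x_2 - 2*x_1 - 6*x_2 + 26/3, LT = x_1**2.
f_3 = 5/4*x_1*x_2 - 2*x_1 + 3*x_2**2 + 3*x_2 - 21/4, LT = x_1*x_2.
f_4 = 7*x_2 - 7, LT = x_2.

The S-polynomials (S(f_1,f_2), S(f_1,f_3), S(f_1,f_4), S(f_2,f_3), S(f_2,f_4), S(f_3,f_4)) all reduce to 0 modulo the current basis, so we have a Gröbner basis.
Inter-reduce: drop elements whose leading term is divisible by another's, tail-reduce, and make monic.
Reduced Gröbner basis: {x_1 - 1, x_2 - 1}.
Label its elements g_1 = x_1 - 1, g_2 = x_2 - 1.

Reduce p = 3*x_1 - 1/2*x_2 - 7/2 modulo G:
  leading term x_1: subtract (3)·g_1 from 3*x_1 - 1/2*x_2 - 7/2 → -1/2*x_2 - 1/2
  leading term x_2: subtract (-1/2)·g_2 from -1/2*x_2 - 1/2 → -1
  leading term 1: no divisor's leading term divides it; move -1 to the remainder.
  normal form = -1.
The normal form is nonzero, so p ∉ I. Since p minus its normal form lies in I, I + (p) = I + (r) where r = -1; decide whether this ideal is the whole ring.
Here r = -1 is a nonzero constant, hence a unit: 1 ∈ I + (p), the Gröbner basis of I + (p) is {1}, and the enlarged system has no common solution — adjoining p is inconsistent.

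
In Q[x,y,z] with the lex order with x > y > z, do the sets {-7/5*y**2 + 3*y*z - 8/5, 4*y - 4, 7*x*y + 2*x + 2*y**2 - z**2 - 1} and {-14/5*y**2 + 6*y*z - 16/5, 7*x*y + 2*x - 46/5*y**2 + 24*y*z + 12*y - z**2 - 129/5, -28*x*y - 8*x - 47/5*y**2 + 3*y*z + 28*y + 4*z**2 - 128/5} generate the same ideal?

Since reduced Gröbner bases are canonical representatives of ideals under a given ordering, it suffices to compute and compare them.
Buchberger on the first generating set:
f_1 = -7/5*y**2 + 3*y*z - 8/5, LT = y**2.
f_2 = 4*y - 4, LT = y.
f_3 = 7*x*y + 2*x + 2*y**2 - z**2 - 1, LT = x*y.

S(f_1,f_2): lcm = y**2. S = -15/7*y*z + y + 8/7.
  reduce S modulo (f_1, f_2, f_3):
  remainder -15/7*z + 15/7 ≠ 0; add g_4 = -15/7*z + 15/7 to the basis.

S(f_1,f_3): lcm = x*y**2. S = -15/7*x*y*z - 2/7*x*y + 8/7*x - 2/7*y**3 + 1/7*y*z**2 + 1/7*y.
  reduce S modulo (f_1, f_2, f_3, g_4):
  remainder -9/7*x ≠ 0; add g_5 = -9/7*x to the basis.

The other S-polynomials (S(f_2,f_3), S(f_1,g_4), S(f_2,g_4), S(f_3,g_4), S(f_1,g_5), S(f_2,g_5), S(f_3,g_5), S(g_4,g_5)) all reduce to 0 modulo the current basis, so we have a Gröbner basis.
Inter-reduce: drop elements whose leading term is divisible by another's, tail-reduce, and make monic.
Reduced Gröbner basis: {x, y - 1, z - 1}.

Buchberger on the second generating set:
h_1 = -14/5*y**2 + 6*y*z - 16/5, LT = y**2.
h_2 = 7*x*y + 2*x - 46/5*y**2 + 24*y*z + 12*y - z**2 - 129/5, LT = x*y.
h_3 = -28*x*y - 8*x - 47/5*y**2 + 3*y*z + 28*y + 4*z**2 - 128/5, LT = x*y.

S(h_1,h_2): lcm = x*y**2. S = -15/7*x*y*z - 2/7*x*y + 8/7*x + 46/35*y**3 - 24/7*y**2*z - 12/7*y**2 + 1/7*y*z**2 + 129/35*y.
  reduce S modulo (h_1, h_2, h_3):
  remainder 30/49*x*z + 60/49*x + 1/7*y*z**2 + 60/343*y*z + 131/49*y - 15/49*z**3 - 2/49*z**2 - 195/49*z + 458/343 ≠ 0; add k_4 = 30/49*x*z + 60/49*x + 1/7*y*z**2 + 60/343*y*z + 131/49*y - 15/49*z**3 - 2/49*z**2 - 195/49*z + 458/343 to the basis.

S(h_1,h_3): lcm = x*y**2. S = -15/7*x*y*z - 2/7*x*y + 8/7*x - 47/140*y**3 + 3/28*y**2*z + y**2 + 1/7*y*z**2 - 32/35*y.
  reduce S modulo (h_1, h_2, h_3, k_4):
  remainder 285/49*y*z - 19/7*y - 152/49 ≠ 0; add k_5 = 285/49*y*z - 19/7*y - 152/49 to the basis.

S(h_2,h_3): lcm = x*y. S = -33/20*y**2 + 99/28*y*z + 19/7*y - 23/5.
  reduce S modulo (h_1, h_2, h_3, k_4, k_5):
  remainder 19/7*y - 19/7 ≠ 0; add k_6 = 19/7*y - 19/7 to the basis.

S(h_3,k_4): lcm = x*y*z. S = -2*x*y + 2/7*x*z - 7/30*y**2*z**2 + 1/20*y**2*z - 131/30*y**2 + 1/2*y*z**3 - 17/420*y*z**2 + 11/2*y*z - 229/105*y - 1/7*z**3 + 32/35*z.
  reduce S modulo (h_1, h_2, h_3, k_4, k_5, k_6):
  remainder 19/7*z - 19/7 ≠ 0; add k_7 = 19/7*z - 19/7 to the basis.

S(h_2,k_5): lcm = x*y*z. S = 7/15*x*y + 2/7*x*z + 8/15*x - 46/35*y**2*z + 24/7*y*z**2 + 12/7*y*z - 1/7*z**3 - 129/35*z.
  reduce S modulo (h_1, h_2, h_3, k_4, k_5, k_6, k_7):
  remainder -6/35*x ≠ 0; add k_8 = -6/35*x to the basis.

The other S-polynomials (S(h_1,k_4), S(h_2,k_4), S(h_1,k_5), S(h_3,k_5), S(k_4,k_5), S(h_1,k_6), S(h_2,k_6), S(h_3,k_6), S(k_4,k_6), S(k_5,k_6), S(h_1,k_7), S(h_2,k_7), S(h_3,k_7), S(k_4,k_7), S(k_5,k_7), S(k_6,k_7), S(h_1,k_8), S(h_2,k_8), S(h_3,k_8), S(k_4,k_8), S(k_5,k_8), S(k_6,k_8), S(k_7,k_8)) all reduce to 0 modulo the current basis, so we have a Gröbner basis.
Inter-reduce: drop elements whose leading term is divisible by another's, tail-reduce, and make monic.
Reduced Gröbner basis: {x, y - 1, z - 1}.

Same reduced basis, so the two generating sets span the same ideal.
The same test decides containment: I ⊆ J iff every generator of I reduces to 0 modulo a Gröbner basis of J.

Yes, the ideals are equal.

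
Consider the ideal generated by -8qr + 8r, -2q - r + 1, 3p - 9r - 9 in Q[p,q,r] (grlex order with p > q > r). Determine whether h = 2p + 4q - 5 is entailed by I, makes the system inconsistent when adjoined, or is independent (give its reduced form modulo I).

First compute the reduced Gröbner basis of I by Buchberger's algorithm.
f_1 = -8qr + 8r, LT = qr.
f_2 = -2q - r + 1, LT = q.
f_3 = 3p - 9r - 9, LT = p.

S(f_1,f_2): lcm = qr. S = -1/2r^2 - 1/2r.
  leading term r^2: no divisor's leading term divides it; move -1/2r^2 to the remainder.
  leading term r: no divisor's leading term divides it; move -1/2r to the remainder.
  remainder -1/2r^2 - 1/2r ≠ 0; add k_4 = -1/2r^2 - 1/2r to the basis.

The other S-polynomials (S(f_1,f_3), S(f_2,f_3), S(f_1,k_4), S(f_2,k_4), S(f_3,k_4)) all reduce to 0 modulo the current basis, so we have a Gröbner basis.
Inter-reduce: drop elements whose leading term is divisible by another's, tail-reduce, and make monic.
Reduced Gröbner basis: {r^2 + r, p - 3r - 3, q + 1/2r - 1/2}.
Label its elements g_1 = r^2 + r, g_2 = p - 3r - 3, g_3 = q + 1/2r - 1/2.

Reduce h = 2p + 4q - 5 modulo G:
  leading term p: subtract (2)·g_2 from 2p + 4q - 5 → 4q + 6r + 1
  leading term q: subtract (4)·g_3 from 4q + 6r + 1 → 4r + 3
  leading term r: no divisor's leading term divides it; move 4r to the remainder.
  leading term 1: no divisor's leading term divides it; move 3 to the remainder.
  normal form = 4r + 3.
The normal form is nonzero, so h ∉ I. Since h minus its normal form lies in I, I + (h) = I + (n) where n = 4r + 3; decide whether this ideal is the whole ring.
Run Buchberger on G together with n (pairs among the g_i already reduce to 0 since G is a Gröbner basis):
g_1 = r^2 + r, LT = r^2.
g_2 = p - 3r - 3, LT = p.
g_3 = q + 1/2r - 1/2, LT = q.
n = 4r + 3, LT = r.

S(g_1,n): lcm = r^2. S = 1/4r.
  leading term r: subtract (1/16)·n from 1/4r → -3/16
  leading term 1: no divisor's leading term divides it; move -3/16 to the remainder.
  remainder -3/16 ≠ 0; add m_5 = -3/16 to the basis.

The other S-polynomials (S(g_1,g_2), S(g_1,g_3), S(g_2,g_3), S(g_2,n), S(g_3,n), S(g_1,m_5), S(g_2,m_5), S(g_3,m_5), S(n,m_5)) all reduce to 0 modulo the current basis, so we have a Gröbner basis.
Inter-reduce: drop elements whose leading term is divisible by another's, tail-reduce, and make monic.
Reduced Gröbner basis: {1}.
The reduced Gröbner basis of I + (h) is {1}: the ideal is the whole ring, so the enlarged system has no common solution — adjoining h is inconsistent.

Adjoining 2p + 4q - 5 makes the ideal the whole ring: the system is inconsistent.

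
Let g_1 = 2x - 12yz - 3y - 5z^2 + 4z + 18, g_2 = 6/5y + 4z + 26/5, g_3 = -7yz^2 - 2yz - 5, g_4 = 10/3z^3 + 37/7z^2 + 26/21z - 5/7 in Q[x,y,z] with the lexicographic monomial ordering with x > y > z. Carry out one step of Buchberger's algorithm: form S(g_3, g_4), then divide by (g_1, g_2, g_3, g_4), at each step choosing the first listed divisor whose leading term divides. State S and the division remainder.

lcm(LM(g_3), LM(g_4)) = yz^3.
S = (lcm/LT(g_3))·g_3 − (lcm/LT(g_4))·g_4 = -13/10yz^2 - 13/35yz + 3/14y + 5/7z.
Reduce S modulo (g_1, g_2, g_3, g_4) in that order:
  leading term yz^2: subtract (-13/12z^2)·g_2 from -13/10yz^2 - 13/35yz + 3/14y + 5/7z → -13/35yz + 3/14y + 13/3z^3 + 169/30z^2 + 5/7z
  leading term yz: subtract (-13/42z)·g_2 from -13/35yz + 3/14y + 13/3z^3 + 169/30z^2 + 5/7z → 3/14y + 13/3z^3 + 481/70z^2 + 244/105z
  leading term y: subtract (5/28)·g_2 from 3/14y + 13/3z^3 + 481/70z^2 + 244/105z → 13/3z^3 + 481/70z^2 + 169/105z - 13/14
  leading term z^3: subtract (13/10)·g_4 from 13/3z^3 + 481/70z^2 + 169/105z - 13/14 → 0
The remainder is 0, so this S-polynomial contributes no new basis element.
An S-polynomial is built so that the two leading terms cancel; whether anything survives reduction is exactly the Gröbner-basis criterion.

S(g_3, g_4) = -13/10yz^2 - 13/35yz + 3/14y + 5/7z; remainder on division = 0.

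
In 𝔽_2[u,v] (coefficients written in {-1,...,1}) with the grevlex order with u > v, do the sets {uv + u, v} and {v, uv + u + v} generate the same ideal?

For a fixed monomial order, each ideal has a unique reduced Gröbner basis; comparing bases decides equality.
Buchberger on the first generating set:
f_1 = uv + u, LT = uv.
f_2 = v, LT = v.

S(f_1,f_2): lcm = uv. S = u.
  leading term u: no divisor's leading term divides it; move u to the remainder.
  remainder u ≠ 0; add g_3 = u to the basis.

The other S-polynomials (S(f_1,g_3), S(f_2,g_3)) all reduce to 0 modulo the current basis, so we have a Gröbner basis.
Inter-reduce: drop elements whose leading term is divisible by another's, tail-reduce, and make monic.
Reduced Gröbner basis: {u, v}.

Buchberger on the second generating set:
h_1 = v, LT = v.
h_2 = uv + u + v, LT = uv.

S(h_1,h_2): lcm = uv. S = u + v.
  leading term u: no divisor's leading term divides it; move u to the remainder.
  leading term v: subtract (1)·h_1 from v → 0
  remainder u ≠ 0; add k_3 = u to the basis.

The other S-polynomials (S(h_1,k_3), S(h_2,k_3)) all reduce to 0 modulo the current basis, so we have a Gröbner basis.
Inter-reduce: drop elements whose leading term is divisible by another's, tail-reduce, and make monic.
Reduced Gröbner basis: {u, v}.

The two bases agree; hence the ideals are identical.

Yes, the ideals are equal.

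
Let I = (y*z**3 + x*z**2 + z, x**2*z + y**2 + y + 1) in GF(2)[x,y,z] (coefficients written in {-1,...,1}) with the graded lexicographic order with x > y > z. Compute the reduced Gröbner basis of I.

G = {x**3*y**4 + y**7 + x**4*y**2 + y**6 + x**4*y + x**3*y**2 + x**4 + y**4 + x**3 + y**2 + y, y**5*z + x*y**4 + x**2*y**2 + y**3*z + x**2*y + x*y**2 + x**2 + y*z + x, y**3*z**2 + x*y**2*z + y**2*z**2 + x*y*z + y*z**2 + x*z + y**2 + y + 1, y*z**3 + x*z**2 + z, x**2*z + y**2 + y + 1}

f_1 = y*z**3 + x*z**2 + z, LT = y*z**3.
f_2 = x**2*z + y**2 + y + 1, LT = x**2*z.

S(f_1,f_2): lcm = x**2*y*z**3. S = x**3*z**2 + y**3*z**2 + y**2*z**2 + x**2*z + y*z**2.
  leading term x**3*z**2: subtract (x*z)·f_2 from x**3*z**2 + y**3*z**2 + y**2*z**2 + x**2*z + y*z**2 → y**3*z**2 + x*y**2*z + y**2*z**2 + x**2*z + x*y*z + y*z**2 + x*z
  leading term y**3*z**2: no divisor's leading term divides it; move y**3*z**2 to the remainder.
  leading term x*y**2*z: no divisor's leading term divides it; move x*y**2*z to the remainder.
  leading term y**2*z**2: no divisor's leading term divides it; move y**2*z**2 to the remainder.
  leading term x**2*z: subtract (1)·f_2 from x**2*z + x*y*z + y*z**2 + x*z → x*y*z + y*z**2 + x*z + y**2 + y + 1
  leading term x*y*z: no divisor's leading term divides it; move x*y*z to the remainder.
  leading term y*z**2: no divisor's leading term divides it; move y*z**2 to the remainder.
  leading term x*z: no divisor's leading term divides it; move x*z to the remainder.
  leading term y**2: no divisor's leading term divides it; move y**2 to the remainder.
  leading term y: no divisor's leading term divides it; move y to the remainder.
  leading term 1: no divisor's leading term divides it; move 1 to the remainder.
  remainder y**3*z**2 + x*y**2*z + y**2*z**2 + x*y*z + y*z**2 + x*z + y**2 + y + 1 ≠ 0; add g_3 = y**3*z**2 + x*y**2*z + y**2*z**2 + x*y*z + y*z**2 + x*z + y**2 + y + 1 to the basis.

S(f_2,g_3): lcm = x**2*y**3*z**2. S = x**3*y**2*z + x**2*y**2*z**2 + y**5*z + x**3*y*z + x**2*y*z**2 + y**4*z + x**3*z + x**2*y**2 + y**3*z + x**2*y + x**2.
  leading term x**3*y**2*z: subtract (x*y**2)·f_2 from x**3*y**2*z + x**2*y**2*z**2 + y**5*z + x**3*y*z + x**2*y*z**2 + y**4*z + x**3*z + x**2*y**2 + y**3*z + x**2*y + x**2 → x**2*y**2*z**2 + y**5*z + x**3*y*z + x**2*y*z**2 + x*y**4 + y**4*z + x**3*z + x**2*y**2 + x*y**3 + y**3*z + x**2*y + x*y**2 + x**2
  leading term x**2*y**2*z**2: subtract (y**2*z)·f_2 from x**2*y**2*z**2 + y**5*z + x**3*y*z + x**2*y*z**2 + x*y**4 + y**4*z + x**3*z + x**2*y**2 + x*y**3 + y**3*z + x**2*y + x*y**2 + x**2 → y**5*z + x**3*y*z + x**2*y*z**2 + x*y**4 + x**3*z + x**2*y**2 + x*y**3 + x**2*y + x*y**2 + y**2*z + x**2
  leading term y**5*z: no divisor's leading term divides it; move y**5*z to the remainder.
  leading term x**3*y*z: subtract (x*y)·f_2 from x**3*y*z + x**2*y*z**2 + x*y**4 + x**3*z + x**2*y**2 + x*y**3 + x**2*y + x*y**2 + y**2*z + x**2 → x**2*y*z**2 + x*y**4 + x**3*z + x**2*y**2 + x**2*y + y**2*z + x**2 + x*y
  leading term x**2*y*z**2: subtract (y*z)·f_2 from x**2*y*z**2 + x*y**4 + x**3*z + x**2*y**2 + x**2*y + y**2*z + x**2 + x*y → x*y**4 + x**3*z + x**2*y**2 + y**3*z + x**2*y + x**2 + x*y + y*z
  leading term x*y**4: no divisor's leading term divides it; move x*y**4 to the remainder.
  leading term x**3*z: subtract (x)·f_2 from x**3*z + x**2*y**2 + y**3*z + x**2*y + x**2 + x*y + y*z → x**2*y**2 + y**3*z + x**2*y + x*y**2 + x**2 + y*z + x
  leading term x**2*y**2: no divisor's leading term divides it; move x**2*y**2 to the remainder.
  leading term y**3*z: no divisor's leading term divides it; move y**3*z to the remainder.
  leading term x**2*y: no divisor's leading term divides it; move x**2*y to the remainder.
  leading term x*y**2: no divisor's leading term divides it; move x*y**2 to the remainder.
  leading term x**2: no divisor's leading term divides it; move x**2 to the remainder.
  leading term y*z: no divisor's leading term divides it; move y*z to the remainder.
  leading term x: no divisor's leading term divides it; move x to the remainder.
  remainder y**5*z + x*y**4 + x**2*y**2 + y**3*z + x**2*y + x*y**2 + x**2 + y*z + x ≠ 0; add g_4 = y**5*z + x*y**4 + x**2*y**2 + y**3*z + x**2*y + x*y**2 + x**2 + y*z + x to the basis.

S(f_2,g_4): lcm = x**2*y**5*z. S = x**3*y**4 + y**7 + x**4*y**2 + x**2*y**3*z + y**6 + x**4*y + x**3*y**2 + y**5 + x**4 + x**2*y*z + x**3.
  leading term x**3*y**4: no divisor's leading term divides it; move x**3*y**4 to the remainder.
  leading term y**7: no divisor's leading term divides it; move y**7 to the remainder.
  leading term x**4*y**2: no divisor's leading term divides it; move x**4*y**2 to the remainder.
  leading term x**2*y**3*z: subtract (y**3)·f_2 from x**2*y**3*z + y**6 + x**4*y + x**3*y**2 + y**5 + x**4 + x**2*y*z + x**3 → y**6 + x**4*y + x**3*y**2 + x**4 + x**2*y*z + y**4 + x**3 + y**3
  leading term y**6: no divisor's leading term divides it; move y**6 to the remainder.
  leading term x**4*y: no divisor's leading term divides it; move x**4*y to the remainder.
  leading term x**3*y**2: no divisor's leading term divides it; move x**3*y**2 to the remainder.
  leading term x**4: no divisor's leading term divides it; move x**4 to the remainder.
  leading term x**2*y*z: subtract (y)·f_2 from x**2*y*z + y**4 + x**3 + y**3 → y**4 + x**3 + y**2 + y
  leading term y**4: no divisor's leading term divides it; move y**4 to the remainder.
  leading term x**3: no divisor's leading term divides it; move x**3 to the remainder.
  leading term y**2: no divisor's leading term divides it; move y**2 to the remainder.
  leading term y: no divisor's leading term divides it; move y to the remainder.
  remainder x**3*y**4 + y**7 + x**4*y**2 + y**6 + x**4*y + x**3*y**2 + x**4 + y**4 + x**3 + y**2 + y ≠ 0; add g_5 = x**3*y**4 + y**7 + x**4*y**2 + y**6 + x**4*y + x**3*y**2 + x**4 + y**4 + x**3 + y**2 + y to the basis.

The other S-polynomials (S(f_1,g_3), S(f_1,g_4), S(g_3,g_4), S(f_1,g_5), S(f_2,g_5), S(g_3,g_5), S(g_4,g_5)) all reduce to 0 modulo the current basis, so we have a Gröbner basis.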